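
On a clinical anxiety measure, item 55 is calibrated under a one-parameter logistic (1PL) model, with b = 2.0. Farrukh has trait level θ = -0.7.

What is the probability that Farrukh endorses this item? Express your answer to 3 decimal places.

0.063

P(θ) = 1 / (1 + exp(−(θ − b)))
Exponent: (-0.7 − 2.0) = -2.7000
1/(1 + e^{2.7000}) = 0.0630
P = 0.0630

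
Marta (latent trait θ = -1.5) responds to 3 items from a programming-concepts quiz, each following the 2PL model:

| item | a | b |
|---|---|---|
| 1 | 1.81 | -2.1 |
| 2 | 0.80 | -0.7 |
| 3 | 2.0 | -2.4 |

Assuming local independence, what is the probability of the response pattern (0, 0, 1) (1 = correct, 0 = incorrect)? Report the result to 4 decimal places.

0.1418

P(θ) = 1 / (1 + exp(−a(θ − b)))
P_1 = 1/(1+e^{-1.0860}) = 0.7476
P_2 = 1/(1+e^{0.6400}) = 0.3452
P_3 = 1/(1+e^{-1.8000}) = 0.8581
L = (1−P_1) × (1−P_2) × P_3 = 0.2524 × 0.6548 × 0.8581 = 0.14180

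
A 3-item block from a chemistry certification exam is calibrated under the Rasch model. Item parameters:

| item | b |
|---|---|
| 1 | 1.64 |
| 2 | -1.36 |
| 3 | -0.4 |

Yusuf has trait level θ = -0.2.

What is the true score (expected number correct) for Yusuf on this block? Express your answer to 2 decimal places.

P(θ) = 1 / (1 + exp(−(θ − b)))
P_1 = 1/(1+e^{1.8400}) = 0.1371
P_2 = 1/(1+e^{-1.1600}) = 0.7613
P_3 = 1/(1+e^{-0.2000}) = 0.5498
E[score] = 0.1371 + 0.7613 + 0.5498 = 1.4482

1.45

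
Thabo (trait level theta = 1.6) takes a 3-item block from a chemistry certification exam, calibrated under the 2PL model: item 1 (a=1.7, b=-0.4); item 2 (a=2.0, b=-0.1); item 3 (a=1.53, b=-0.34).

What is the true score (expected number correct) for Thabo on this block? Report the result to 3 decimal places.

2.887

P(theta) = 1 / (1 + exp(−a(theta − b)))
P_1 = 1/(1+e^{-3.4000}) = 0.9677
P_2 = 1/(1+e^{-3.4000}) = 0.9677
P_3 = 1/(1+e^{-2.9682}) = 0.9511
E[score] = 0.9677 + 0.9677 + 0.9511 = 2.8865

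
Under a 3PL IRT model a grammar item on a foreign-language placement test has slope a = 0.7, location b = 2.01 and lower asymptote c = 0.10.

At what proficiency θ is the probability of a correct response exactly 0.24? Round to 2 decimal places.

-0.41

P(θ) = c + (1 − c) · 1 / (1 + exp(−a(θ − b)))
Remove guessing floor: (0.24 − 0.10)/(1 − 0.10) = 0.1556
logit = ln(0.1556/0.8444) = -1.6917
θ = b + logit/(a) = 2.01 + (-1.6917)/0.7000 = -0.4067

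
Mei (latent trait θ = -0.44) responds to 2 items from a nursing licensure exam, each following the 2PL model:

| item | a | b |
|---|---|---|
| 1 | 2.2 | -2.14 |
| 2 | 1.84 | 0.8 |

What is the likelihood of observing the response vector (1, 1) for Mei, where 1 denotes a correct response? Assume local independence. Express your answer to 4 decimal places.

P(θ) = 1 / (1 + exp(−a(θ − b)))
P_1 = 1/(1+e^{-3.7400}) = 0.9768
P_2 = 1/(1+e^{2.2816}) = 0.0927
L = P_1 × P_2 = 0.9768 × 0.0927 = 0.09051

0.0905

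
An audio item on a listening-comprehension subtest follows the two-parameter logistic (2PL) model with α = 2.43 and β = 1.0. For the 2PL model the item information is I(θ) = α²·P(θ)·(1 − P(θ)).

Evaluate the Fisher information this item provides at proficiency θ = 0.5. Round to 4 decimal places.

1.0420

P = 1/(1+e^{1.2150}) = 0.2288
P(1−P) = 0.2288 × 0.7712 = 0.1765
I = α² × P(1−P) = 2.43² × 0.1765 = 1.04198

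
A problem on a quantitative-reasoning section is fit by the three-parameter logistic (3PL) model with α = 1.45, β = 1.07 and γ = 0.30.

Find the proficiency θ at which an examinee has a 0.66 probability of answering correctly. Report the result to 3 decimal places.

1.109

P(θ) = γ + (1 − γ) · 1 / (1 + exp(−α(θ − β)))
Remove guessing floor: (0.66 − 0.30)/(1 − 0.30) = 0.5143
logit = ln(0.5143/0.4857) = 0.0572
θ = β + logit/(α) = 1.07 + 0.0572/1.4500 = 1.1094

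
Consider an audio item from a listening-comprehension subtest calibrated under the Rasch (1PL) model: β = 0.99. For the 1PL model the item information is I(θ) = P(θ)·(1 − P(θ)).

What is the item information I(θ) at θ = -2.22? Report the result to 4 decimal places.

P = 1/(1+e^{3.2100}) = 0.0388
P(1−P) = 0.0388 × 0.9612 = 0.0373
I = P(1−P) = 0.03729

0.0373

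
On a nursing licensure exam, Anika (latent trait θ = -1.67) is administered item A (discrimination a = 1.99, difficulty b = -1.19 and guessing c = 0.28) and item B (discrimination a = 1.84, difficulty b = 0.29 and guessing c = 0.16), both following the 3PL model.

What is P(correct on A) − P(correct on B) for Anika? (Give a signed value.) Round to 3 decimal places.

0.298

P(θ) = c + (1 − c) · 1 / (1 + exp(−a(θ − b)))
P_A = 0.4800
P_B = 0.1822
P_A − P_B = 0.2978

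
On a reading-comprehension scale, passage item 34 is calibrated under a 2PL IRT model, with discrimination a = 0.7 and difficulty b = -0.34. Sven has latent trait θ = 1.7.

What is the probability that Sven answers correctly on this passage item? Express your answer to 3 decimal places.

P(θ) = 1 / (1 + exp(−a(θ − b)))
Exponent: 0.7 × (1.7 − (-0.34)) = 1.4280
1/(1 + e^{-1.4280}) = 0.8066

0.807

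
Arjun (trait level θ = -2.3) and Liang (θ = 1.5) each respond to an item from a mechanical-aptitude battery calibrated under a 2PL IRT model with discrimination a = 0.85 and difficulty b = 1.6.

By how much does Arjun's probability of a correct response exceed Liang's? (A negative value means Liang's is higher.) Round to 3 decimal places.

-0.444

P(θ) = 1 / (1 + exp(−a(θ − b)))
P(Arjun) = 0.0351  [exponent -3.3150]
P(Liang) = 0.4788  [exponent -0.0850]
Difference = 0.0351 − 0.4788 = -0.4437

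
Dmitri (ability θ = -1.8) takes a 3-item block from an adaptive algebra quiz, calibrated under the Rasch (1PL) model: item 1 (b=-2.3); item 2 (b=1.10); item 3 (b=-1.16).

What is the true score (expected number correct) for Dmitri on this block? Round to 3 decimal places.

1.020

P(θ) = 1 / (1 + exp(−(θ − b)))
P_1 = 1/(1+e^{-0.5000}) = 0.6225
P_2 = 1/(1+e^{2.9000}) = 0.0522
P_3 = 1/(1+e^{0.6400}) = 0.3452
E[score] = 0.6225 + 0.0522 + 0.3452 = 1.0199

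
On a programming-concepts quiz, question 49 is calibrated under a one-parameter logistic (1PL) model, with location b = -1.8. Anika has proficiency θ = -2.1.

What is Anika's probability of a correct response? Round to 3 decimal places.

P(θ) = 1 / (1 + exp(−(θ − b)))
Exponent: (-2.1 − (-1.8)) = -0.3000
1/(1 + e^{0.3000}) = 0.4256
P = 0.4256

0.426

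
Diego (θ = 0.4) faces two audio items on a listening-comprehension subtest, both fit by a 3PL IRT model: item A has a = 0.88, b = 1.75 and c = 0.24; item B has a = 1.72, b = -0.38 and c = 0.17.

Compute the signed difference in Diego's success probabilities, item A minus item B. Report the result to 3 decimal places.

-0.410

P(θ) = c + (1 − c) · 1 / (1 + exp(−a(θ − b)))
P_A = 0.4175
P_B = 0.8280
P_A − P_B = -0.4104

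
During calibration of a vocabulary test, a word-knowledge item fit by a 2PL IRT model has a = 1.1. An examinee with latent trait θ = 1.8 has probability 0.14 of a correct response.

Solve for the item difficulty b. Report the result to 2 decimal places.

3.45

P(θ) = 1 / (1 + exp(−a(θ − b)))
logit(0.14) = ln(0.14/0.86) = -1.8153
b = θ − logit/(a) = 1.8 − (-1.8153)/1.1000 = 3.4503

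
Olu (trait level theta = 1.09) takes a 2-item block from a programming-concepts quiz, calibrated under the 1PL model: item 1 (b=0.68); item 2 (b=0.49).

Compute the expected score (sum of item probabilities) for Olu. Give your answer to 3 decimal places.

1.247

P(theta) = 1 / (1 + exp(−(theta − b)))
P_1 = 1/(1+e^{-0.4100}) = 0.6011
P_2 = 1/(1+e^{-0.6000}) = 0.6457
E[score] = 0.6011 + 0.6457 = 1.2467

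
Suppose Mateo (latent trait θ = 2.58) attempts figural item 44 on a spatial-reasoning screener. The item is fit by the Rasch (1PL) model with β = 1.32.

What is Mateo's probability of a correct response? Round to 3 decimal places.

0.779

P(θ) = 1 / (1 + exp(−(θ − β)))
Exponent: (2.58 − 1.32) = 1.2600
1/(1 + e^{-1.2600}) = 0.7790
P = 0.7790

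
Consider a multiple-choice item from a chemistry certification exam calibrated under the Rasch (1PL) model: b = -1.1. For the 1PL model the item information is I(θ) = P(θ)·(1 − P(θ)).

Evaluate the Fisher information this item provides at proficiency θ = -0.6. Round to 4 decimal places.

0.2350

P = 1/(1+e^{-0.5000}) = 0.6225
P(1−P) = 0.6225 × 0.3775 = 0.2350
I = P(1−P) = 0.23500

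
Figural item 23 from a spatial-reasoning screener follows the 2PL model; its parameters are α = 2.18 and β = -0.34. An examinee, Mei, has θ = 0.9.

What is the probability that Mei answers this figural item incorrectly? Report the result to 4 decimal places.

P(θ) = 1 / (1 + exp(−α(θ − β)))
Exponent: 2.18 × (0.9 − (-0.34)) = 2.7032
1/(1 + e^{-2.7032}) = 0.9372
P(incorrect) = 1 − 0.9372 = 0.0628

0.0628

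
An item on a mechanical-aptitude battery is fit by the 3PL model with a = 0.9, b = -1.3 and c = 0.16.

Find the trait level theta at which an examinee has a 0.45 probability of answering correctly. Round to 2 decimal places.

-2.01

P(theta) = c + (1 − c) · 1 / (1 + exp(−a(theta − b)))
Remove guessing floor: (0.45 − 0.16)/(1 − 0.16) = 0.3452
logit = ln(0.3452/0.6548) = -0.6400
theta = b + logit/(a) = -1.3 + (-0.6400)/0.9000 = -2.0112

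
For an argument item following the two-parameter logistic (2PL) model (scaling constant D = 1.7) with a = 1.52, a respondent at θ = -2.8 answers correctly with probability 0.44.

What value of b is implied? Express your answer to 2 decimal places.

-2.71

P(θ) = 1 / (1 + exp(−D·a(θ − b)))
logit(0.44) = ln(0.44/0.56) = -0.2412
b = θ − logit/(1.7·a) = -2.8 − (-0.2412)/2.5840 = -2.7067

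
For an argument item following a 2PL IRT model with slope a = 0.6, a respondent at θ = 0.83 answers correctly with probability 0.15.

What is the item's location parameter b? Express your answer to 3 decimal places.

3.721

P(θ) = 1 / (1 + exp(−a(θ − b)))
logit(0.15) = ln(0.15/0.85) = -1.7346
b = θ − logit/(a) = 0.83 − (-1.7346)/0.6000 = 3.7210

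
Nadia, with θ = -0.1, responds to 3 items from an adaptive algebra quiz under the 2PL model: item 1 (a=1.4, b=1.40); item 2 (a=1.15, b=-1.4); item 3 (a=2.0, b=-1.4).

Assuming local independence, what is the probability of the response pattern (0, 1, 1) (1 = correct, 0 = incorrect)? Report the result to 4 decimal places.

P(θ) = 1 / (1 + exp(−a(θ − b)))
P_1 = 1/(1+e^{2.1000}) = 0.1091
P_2 = 1/(1+e^{-1.4950}) = 0.8168
P_3 = 1/(1+e^{-2.6000}) = 0.9309
L = (1−P_1) × P_2 × P_3 = 0.8909 × 0.8168 × 0.9309 = 0.67740

0.6774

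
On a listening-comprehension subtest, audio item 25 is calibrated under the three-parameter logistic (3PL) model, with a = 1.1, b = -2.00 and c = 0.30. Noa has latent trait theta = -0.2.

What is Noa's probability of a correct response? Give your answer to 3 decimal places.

P(theta) = c + (1 − c) · 1 / (1 + exp(−a(theta − b)))
Exponent: 1.1 × (-0.2 − (-2.00)) = 1.9800
1/(1 + e^{-1.9800}) = 0.8787
P = 0.30 + 0.70 × 0.8787 = 0.9151

0.915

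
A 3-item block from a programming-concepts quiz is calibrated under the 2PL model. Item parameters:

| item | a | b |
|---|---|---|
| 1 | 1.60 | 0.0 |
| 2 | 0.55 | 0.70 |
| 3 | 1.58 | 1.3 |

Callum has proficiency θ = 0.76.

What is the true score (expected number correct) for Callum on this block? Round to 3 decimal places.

1.578

P(θ) = 1 / (1 + exp(−a(θ − b)))
P_1 = 1/(1+e^{-1.2160}) = 0.7714
P_2 = 1/(1+e^{-0.0330}) = 0.5082
P_3 = 1/(1+e^{0.8532}) = 0.2988
E[score] = 0.7714 + 0.5082 + 0.2988 = 1.5784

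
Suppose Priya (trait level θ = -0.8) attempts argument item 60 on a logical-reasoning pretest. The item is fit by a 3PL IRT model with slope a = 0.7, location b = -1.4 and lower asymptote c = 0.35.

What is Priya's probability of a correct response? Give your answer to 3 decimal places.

P(θ) = c + (1 − c) · 1 / (1 + exp(−a(θ − b)))
Exponent: 0.7 × (-0.8 − (-1.4)) = 0.4200
1/(1 + e^{-0.4200}) = 0.6035
P = 0.35 + 0.65 × 0.6035 = 0.7423

0.742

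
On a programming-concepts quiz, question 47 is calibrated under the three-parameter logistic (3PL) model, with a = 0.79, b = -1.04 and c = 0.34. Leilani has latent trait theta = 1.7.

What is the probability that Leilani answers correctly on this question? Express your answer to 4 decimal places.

P(theta) = c + (1 − c) · 1 / (1 + exp(−a(theta − b)))
Exponent: 0.79 × (1.7 − (-1.04)) = 2.1646
1/(1 + e^{-2.1646}) = 0.8970
P = 0.34 + 0.66 × 0.8970 = 0.9320

0.9320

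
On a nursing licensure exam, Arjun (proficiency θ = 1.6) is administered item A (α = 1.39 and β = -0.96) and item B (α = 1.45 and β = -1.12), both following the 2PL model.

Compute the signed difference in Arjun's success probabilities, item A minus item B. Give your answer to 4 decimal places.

P(θ) = 1 / (1 + exp(−α(θ − β)))
P_A = 0.9723
P_B = 0.9810
P_A − P_B = -0.0087

-0.0087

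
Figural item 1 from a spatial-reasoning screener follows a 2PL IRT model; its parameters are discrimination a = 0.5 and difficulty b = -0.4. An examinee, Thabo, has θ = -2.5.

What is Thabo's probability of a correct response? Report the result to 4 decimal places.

P(θ) = 1 / (1 + exp(−a(θ − b)))
Exponent: 0.5 × (-2.5 − (-0.4)) = -1.0500
1/(1 + e^{1.0500}) = 0.2592

0.2592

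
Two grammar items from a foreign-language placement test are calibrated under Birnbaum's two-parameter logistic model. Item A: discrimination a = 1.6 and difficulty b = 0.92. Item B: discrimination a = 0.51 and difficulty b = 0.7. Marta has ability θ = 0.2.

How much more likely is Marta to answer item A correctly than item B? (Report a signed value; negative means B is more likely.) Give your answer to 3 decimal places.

P(θ) = 1 / (1 + exp(−a(θ − b)))
P_A = 0.2401
P_B = 0.4366
P_A − P_B = -0.1965

-0.196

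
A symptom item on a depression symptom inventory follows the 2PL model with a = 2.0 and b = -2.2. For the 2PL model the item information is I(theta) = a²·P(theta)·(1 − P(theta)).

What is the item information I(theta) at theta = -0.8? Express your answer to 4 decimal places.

P = 1/(1+e^{-2.8000}) = 0.9427
P(1−P) = 0.9427 × 0.0573 = 0.0540
I = a² × P(1−P) = 2.0² × 0.0540 = 0.21615

0.2162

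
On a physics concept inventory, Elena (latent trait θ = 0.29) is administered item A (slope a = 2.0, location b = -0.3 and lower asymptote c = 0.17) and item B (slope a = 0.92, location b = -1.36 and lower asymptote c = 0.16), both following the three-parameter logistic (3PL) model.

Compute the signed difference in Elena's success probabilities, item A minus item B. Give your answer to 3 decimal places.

P(θ) = c + (1 − c) · 1 / (1 + exp(−a(θ − b)))
P_A = 0.8049
P_B = 0.8490
P_A − P_B = -0.0441

-0.044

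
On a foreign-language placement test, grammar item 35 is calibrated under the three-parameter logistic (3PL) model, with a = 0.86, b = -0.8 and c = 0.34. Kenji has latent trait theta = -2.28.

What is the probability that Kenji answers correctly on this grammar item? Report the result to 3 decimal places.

P(theta) = c + (1 − c) · 1 / (1 + exp(−a(theta − b)))
Exponent: 0.86 × (-2.28 − (-0.8)) = -1.2728
1/(1 + e^{1.2728}) = 0.2188
P = 0.34 + 0.66 × 0.2188 = 0.4844

0.484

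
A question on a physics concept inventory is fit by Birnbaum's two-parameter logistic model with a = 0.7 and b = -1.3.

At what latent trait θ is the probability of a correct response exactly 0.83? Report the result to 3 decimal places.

P(θ) = 1 / (1 + exp(−a(θ − b)))
logit = ln(0.8300/0.1700) = 1.5856
θ = b + logit/(a) = -1.3 + 1.5856/0.7000 = 0.9652

0.965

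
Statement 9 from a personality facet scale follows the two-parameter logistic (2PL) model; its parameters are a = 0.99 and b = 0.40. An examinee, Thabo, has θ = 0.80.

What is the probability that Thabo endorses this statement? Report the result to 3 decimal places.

P(θ) = 1 / (1 + exp(−a(θ − b)))
Exponent: 0.99 × (0.80 − 0.40) = 0.3960
1/(1 + e^{-0.3960}) = 0.5977

0.598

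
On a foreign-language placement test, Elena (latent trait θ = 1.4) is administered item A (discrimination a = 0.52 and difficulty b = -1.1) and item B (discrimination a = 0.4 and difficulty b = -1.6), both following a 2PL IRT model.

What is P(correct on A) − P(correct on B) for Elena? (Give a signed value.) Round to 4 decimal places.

P(θ) = 1 / (1 + exp(−a(θ − b)))
P_A = 0.7858
P_B = 0.7685
P_A − P_B = 0.0173

0.0173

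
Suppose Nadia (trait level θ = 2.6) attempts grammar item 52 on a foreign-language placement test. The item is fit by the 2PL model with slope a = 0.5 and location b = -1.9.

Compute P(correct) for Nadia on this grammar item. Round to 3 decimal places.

P(θ) = 1 / (1 + exp(−a(θ − b)))
Exponent: 0.5 × (2.6 − (-1.9)) = 2.2500
1/(1 + e^{-2.2500}) = 0.9047

0.905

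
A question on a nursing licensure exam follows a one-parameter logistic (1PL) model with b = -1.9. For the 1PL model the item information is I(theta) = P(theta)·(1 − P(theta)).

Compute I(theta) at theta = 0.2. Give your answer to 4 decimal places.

P = 1/(1+e^{-2.1000}) = 0.8909
P(1−P) = 0.8909 × 0.1091 = 0.0972
I = P(1−P) = 0.09719

0.0972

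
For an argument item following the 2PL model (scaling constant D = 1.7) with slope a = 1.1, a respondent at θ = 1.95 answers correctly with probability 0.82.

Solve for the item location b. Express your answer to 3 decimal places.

P(θ) = 1 / (1 + exp(−D·a(θ − b)))
logit(0.82) = ln(0.82/0.18) = 1.5163
b = θ − logit/(1.7·a) = 1.95 − 1.5163/1.8700 = 1.1391

1.139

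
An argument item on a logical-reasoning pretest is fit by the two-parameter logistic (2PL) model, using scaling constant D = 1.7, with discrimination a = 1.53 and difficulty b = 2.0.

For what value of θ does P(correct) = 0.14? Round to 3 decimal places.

1.302

P(θ) = 1 / (1 + exp(−D·a(θ − b)))
logit = ln(0.1400/0.8600) = -1.8153
θ = b + logit/(1.7·a) = 2.0 + (-1.8153)/2.6010 = 1.3021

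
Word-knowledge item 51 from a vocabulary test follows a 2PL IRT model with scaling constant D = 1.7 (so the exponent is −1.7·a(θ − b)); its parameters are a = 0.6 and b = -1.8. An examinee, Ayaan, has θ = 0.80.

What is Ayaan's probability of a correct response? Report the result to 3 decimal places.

0.934

P(θ) = 1 / (1 + exp(−D·a(θ − b)))
Exponent: 1.7 × 0.6 × (0.80 − (-1.8)) = 2.6520
1/(1 + e^{-2.6520}) = 0.9341
P = 0.9341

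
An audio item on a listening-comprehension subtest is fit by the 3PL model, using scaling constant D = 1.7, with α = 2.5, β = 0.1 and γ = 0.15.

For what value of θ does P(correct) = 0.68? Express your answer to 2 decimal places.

0.22

P(θ) = γ + (1 − γ) · 1 / (1 + exp(−D·α(θ − β)))
Remove guessing floor: (0.68 − 0.15)/(1 − 0.15) = 0.6235
logit = ln(0.6235/0.3765) = 0.5046
θ = β + logit/(1.7·α) = 0.1 + 0.5046/4.2500 = 0.2187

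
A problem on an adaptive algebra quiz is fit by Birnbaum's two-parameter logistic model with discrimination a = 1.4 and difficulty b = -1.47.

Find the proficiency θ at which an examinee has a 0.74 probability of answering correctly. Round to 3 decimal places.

-0.723

P(θ) = 1 / (1 + exp(−a(θ − b)))
logit = ln(0.7400/0.2600) = 1.0460
θ = b + logit/(a) = -1.47 + 1.0460/1.4000 = -0.7229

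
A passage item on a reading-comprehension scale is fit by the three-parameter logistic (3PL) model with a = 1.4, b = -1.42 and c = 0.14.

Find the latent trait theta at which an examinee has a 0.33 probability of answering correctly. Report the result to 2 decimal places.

P(theta) = c + (1 − c) · 1 / (1 + exp(−a(theta − b)))
Remove guessing floor: (0.33 − 0.14)/(1 − 0.14) = 0.2209
logit = ln(0.2209/0.7791) = -1.2603
theta = b + logit/(a) = -1.42 + (-1.2603)/1.4000 = -2.3202

-2.32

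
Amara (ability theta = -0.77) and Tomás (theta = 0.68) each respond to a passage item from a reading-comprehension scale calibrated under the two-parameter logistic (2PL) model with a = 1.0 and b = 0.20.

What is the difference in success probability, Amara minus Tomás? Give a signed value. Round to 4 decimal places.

-0.3429

P(theta) = 1 / (1 + exp(−a(theta − b)))
P(Amara) = 0.2749  [exponent -0.9700]
P(Tomás) = 0.6177  [exponent 0.4800]
Difference = 0.2749 − 0.6177 = -0.3429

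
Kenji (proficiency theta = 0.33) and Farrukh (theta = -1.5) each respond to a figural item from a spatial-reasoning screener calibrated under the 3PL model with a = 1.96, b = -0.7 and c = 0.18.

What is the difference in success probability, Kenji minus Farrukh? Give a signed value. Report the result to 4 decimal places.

0.5824

P(theta) = c + (1 − c) · 1 / (1 + exp(−a(theta − b)))
P(Kenji) = 0.9039  [exponent 2.0188]
P(Farrukh) = 0.3215  [exponent -1.5680]
Difference = 0.9039 − 0.3215 = 0.5824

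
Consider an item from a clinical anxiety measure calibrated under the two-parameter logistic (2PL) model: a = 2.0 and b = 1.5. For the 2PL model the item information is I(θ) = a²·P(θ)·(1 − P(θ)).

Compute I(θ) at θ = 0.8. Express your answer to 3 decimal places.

P = 1/(1+e^{1.4000}) = 0.1978
P(1−P) = 0.1978 × 0.8022 = 0.1587
I = a² × P(1−P) = 2.0² × 0.1587 = 0.63474

0.635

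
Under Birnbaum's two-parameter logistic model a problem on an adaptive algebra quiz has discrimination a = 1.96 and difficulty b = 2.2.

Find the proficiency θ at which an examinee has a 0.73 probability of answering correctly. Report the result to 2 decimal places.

2.71

P(θ) = 1 / (1 + exp(−a(θ − b)))
logit = ln(0.7300/0.2700) = 0.9946
θ = b + logit/(a) = 2.2 + 0.9946/1.9600 = 2.7075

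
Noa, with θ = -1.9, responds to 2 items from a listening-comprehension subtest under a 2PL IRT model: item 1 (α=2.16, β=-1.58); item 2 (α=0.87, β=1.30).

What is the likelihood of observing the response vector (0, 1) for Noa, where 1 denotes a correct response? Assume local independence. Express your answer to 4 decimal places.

0.0388

P(θ) = 1 / (1 + exp(−α(θ − β)))
P_1 = 1/(1+e^{0.6912}) = 0.3338
P_2 = 1/(1+e^{2.7840}) = 0.0582
L = (1−P_1) × P_2 = 0.6662 × 0.0582 = 0.03877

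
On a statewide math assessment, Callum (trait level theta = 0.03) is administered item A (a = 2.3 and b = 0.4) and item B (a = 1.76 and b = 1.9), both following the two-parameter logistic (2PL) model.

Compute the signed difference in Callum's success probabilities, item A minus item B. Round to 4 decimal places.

0.2633

P(theta) = 1 / (1 + exp(−a(theta − b)))
P_A = 0.2992
P_B = 0.0359
P_A − P_B = 0.2633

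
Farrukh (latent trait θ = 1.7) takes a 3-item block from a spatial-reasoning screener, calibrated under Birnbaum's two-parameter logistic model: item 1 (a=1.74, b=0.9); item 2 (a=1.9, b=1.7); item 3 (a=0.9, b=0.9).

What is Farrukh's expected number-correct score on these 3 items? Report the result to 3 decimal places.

1.974

P(θ) = 1 / (1 + exp(−a(θ − b)))
P_1 = 1/(1+e^{-1.3920}) = 0.8009
P_2 = 1/(1+e^{0.0000}) = 0.5000
P_3 = 1/(1+e^{-0.7200}) = 0.6726
E[score] = 0.8009 + 0.5000 + 0.6726 = 1.9735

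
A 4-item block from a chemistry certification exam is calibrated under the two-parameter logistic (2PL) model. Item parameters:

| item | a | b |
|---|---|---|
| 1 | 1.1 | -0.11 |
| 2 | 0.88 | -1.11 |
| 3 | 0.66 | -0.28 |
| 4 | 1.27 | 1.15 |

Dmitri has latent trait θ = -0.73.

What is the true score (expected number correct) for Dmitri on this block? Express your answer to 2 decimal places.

P(θ) = 1 / (1 + exp(−a(θ − b)))
P_1 = 1/(1+e^{0.6820}) = 0.3358
P_2 = 1/(1+e^{-0.3344}) = 0.5828
P_3 = 1/(1+e^{0.2970}) = 0.4263
P_4 = 1/(1+e^{2.3876}) = 0.0841
E[score] = 0.3358 + 0.5828 + 0.4263 + 0.0841 = 1.4291

1.43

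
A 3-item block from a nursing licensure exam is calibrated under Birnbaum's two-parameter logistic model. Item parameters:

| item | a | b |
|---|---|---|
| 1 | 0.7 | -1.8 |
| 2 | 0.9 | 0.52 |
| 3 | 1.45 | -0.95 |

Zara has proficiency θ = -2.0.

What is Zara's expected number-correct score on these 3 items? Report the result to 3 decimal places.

0.738

P(θ) = 1 / (1 + exp(−a(θ − b)))
P_1 = 1/(1+e^{0.1400}) = 0.4651
P_2 = 1/(1+e^{2.2680}) = 0.0938
P_3 = 1/(1+e^{1.5225}) = 0.1791
E[score] = 0.4651 + 0.0938 + 0.1791 = 0.7380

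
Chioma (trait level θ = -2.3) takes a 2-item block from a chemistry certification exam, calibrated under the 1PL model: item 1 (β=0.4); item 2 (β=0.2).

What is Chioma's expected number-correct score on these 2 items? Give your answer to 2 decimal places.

P(θ) = 1 / (1 + exp(−(θ − β)))
P_1 = 1/(1+e^{2.7000}) = 0.0630
P_2 = 1/(1+e^{2.5000}) = 0.0759
E[score] = 0.0630 + 0.0759 = 0.1388

0.14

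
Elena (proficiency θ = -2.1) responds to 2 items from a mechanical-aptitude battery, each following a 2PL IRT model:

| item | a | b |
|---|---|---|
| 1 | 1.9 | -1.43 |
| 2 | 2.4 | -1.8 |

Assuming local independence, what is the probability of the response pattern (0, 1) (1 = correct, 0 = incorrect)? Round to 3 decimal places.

P(θ) = 1 / (1 + exp(−a(θ − b)))
P_1 = 1/(1+e^{1.2730}) = 0.2187
P_2 = 1/(1+e^{0.7200}) = 0.3274
L = (1−P_1) × P_2 = 0.7813 × 0.3274 = 0.25578

0.256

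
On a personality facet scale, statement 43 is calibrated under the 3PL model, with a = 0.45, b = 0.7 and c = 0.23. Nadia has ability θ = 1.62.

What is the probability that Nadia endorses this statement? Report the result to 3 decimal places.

0.694

P(θ) = c + (1 − c) · 1 / (1 + exp(−a(θ − b)))
Exponent: 0.45 × (1.62 − 0.7) = 0.4140
1/(1 + e^{-0.4140}) = 0.6020
P = 0.23 + 0.77 × 0.6020 = 0.6936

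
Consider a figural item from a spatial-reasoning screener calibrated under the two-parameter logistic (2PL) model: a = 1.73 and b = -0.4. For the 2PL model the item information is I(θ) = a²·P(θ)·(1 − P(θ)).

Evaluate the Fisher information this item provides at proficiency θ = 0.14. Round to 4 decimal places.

0.6061

P = 1/(1+e^{-0.9342}) = 0.7179
P(1−P) = 0.7179 × 0.2821 = 0.2025
I = a² × P(1−P) = 1.73² × 0.2025 = 0.60609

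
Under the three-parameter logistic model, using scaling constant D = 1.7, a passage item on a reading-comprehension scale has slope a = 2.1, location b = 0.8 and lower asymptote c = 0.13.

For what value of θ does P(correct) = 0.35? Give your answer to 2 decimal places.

P(θ) = c + (1 − c) · 1 / (1 + exp(−D·a(θ − b)))
Remove guessing floor: (0.35 − 0.13)/(1 − 0.13) = 0.2529
logit = ln(0.2529/0.7471) = -1.0833
θ = b + logit/(1.7·a) = 0.8 + (-1.0833)/3.5700 = 0.4965

0.50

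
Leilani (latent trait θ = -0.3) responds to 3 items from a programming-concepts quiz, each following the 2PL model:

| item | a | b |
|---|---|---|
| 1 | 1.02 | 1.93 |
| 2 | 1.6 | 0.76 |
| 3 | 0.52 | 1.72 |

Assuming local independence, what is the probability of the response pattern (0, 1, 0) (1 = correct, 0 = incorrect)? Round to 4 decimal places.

0.1041

P(θ) = 1 / (1 + exp(−a(θ − b)))
P_1 = 1/(1+e^{2.2746}) = 0.0932
P_2 = 1/(1+e^{1.6960}) = 0.1550
P_3 = 1/(1+e^{1.0504}) = 0.2591
L = (1−P_1) × P_2 × (1−P_3) = 0.9068 × 0.1550 × 0.7409 = 0.10412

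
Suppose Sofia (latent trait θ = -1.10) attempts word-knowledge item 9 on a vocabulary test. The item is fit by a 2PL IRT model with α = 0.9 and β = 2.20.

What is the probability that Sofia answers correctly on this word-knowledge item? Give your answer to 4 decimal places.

P(θ) = 1 / (1 + exp(−α(θ − β)))
Exponent: 0.9 × (-1.10 − 2.20) = -2.9700
1/(1 + e^{2.9700}) = 0.0488

0.0488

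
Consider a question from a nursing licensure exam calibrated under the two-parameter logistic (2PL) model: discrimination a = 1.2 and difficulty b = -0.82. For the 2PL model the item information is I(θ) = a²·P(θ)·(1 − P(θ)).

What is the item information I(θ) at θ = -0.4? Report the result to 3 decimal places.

0.338

P = 1/(1+e^{-0.5040}) = 0.6234
P(1−P) = 0.6234 × 0.3766 = 0.2348
I = a² × P(1−P) = 1.2² × 0.2348 = 0.33807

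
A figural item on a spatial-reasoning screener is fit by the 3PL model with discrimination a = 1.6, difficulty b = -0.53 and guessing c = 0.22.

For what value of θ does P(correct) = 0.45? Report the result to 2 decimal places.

-1.07

P(θ) = c + (1 − c) · 1 / (1 + exp(−a(θ − b)))
Remove guessing floor: (0.45 − 0.22)/(1 − 0.22) = 0.2949
logit = ln(0.2949/0.7051) = -0.8718
θ = b + logit/(a) = -0.53 + (-0.8718)/1.6000 = -1.0749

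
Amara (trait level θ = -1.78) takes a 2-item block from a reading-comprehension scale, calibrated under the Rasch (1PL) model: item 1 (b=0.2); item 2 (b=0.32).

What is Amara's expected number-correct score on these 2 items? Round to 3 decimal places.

P(θ) = 1 / (1 + exp(−(θ − b)))
P_1 = 1/(1+e^{1.9800}) = 0.1213
P_2 = 1/(1+e^{2.1000}) = 0.1091
E[score] = 0.1213 + 0.1091 = 0.2304

0.230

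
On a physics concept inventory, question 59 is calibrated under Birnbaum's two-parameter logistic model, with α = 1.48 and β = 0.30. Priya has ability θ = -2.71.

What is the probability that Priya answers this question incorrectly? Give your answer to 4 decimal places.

P(θ) = 1 / (1 + exp(−α(θ − β)))
Exponent: 1.48 × (-2.71 − 0.30) = -4.4548
1/(1 + e^{4.4548}) = 0.0115
P(incorrect) = 1 − 0.0115 = 0.9885

0.9885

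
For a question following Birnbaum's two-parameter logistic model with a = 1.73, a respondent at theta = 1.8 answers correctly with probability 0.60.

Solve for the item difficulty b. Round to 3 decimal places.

1.566

P(theta) = 1 / (1 + exp(−a(theta − b)))
logit(0.60) = ln(0.60/0.40) = 0.4055
b = theta − logit/(a) = 1.8 − 0.4055/1.7300 = 1.5656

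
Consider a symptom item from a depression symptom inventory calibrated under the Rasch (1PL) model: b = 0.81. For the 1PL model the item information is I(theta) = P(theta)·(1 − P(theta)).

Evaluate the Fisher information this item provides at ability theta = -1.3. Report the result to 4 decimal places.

P = 1/(1+e^{2.1100}) = 0.1081
P(1−P) = 0.1081 × 0.8919 = 0.0964
I = P(1−P) = 0.09644

0.0964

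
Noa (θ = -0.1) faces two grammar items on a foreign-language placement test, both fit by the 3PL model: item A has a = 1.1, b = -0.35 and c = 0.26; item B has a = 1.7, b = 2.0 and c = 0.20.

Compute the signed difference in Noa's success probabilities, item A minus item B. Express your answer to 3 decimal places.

0.459

P(θ) = c + (1 − c) · 1 / (1 + exp(−a(θ − b)))
P_A = 0.6806
P_B = 0.2219
P_A − P_B = 0.4586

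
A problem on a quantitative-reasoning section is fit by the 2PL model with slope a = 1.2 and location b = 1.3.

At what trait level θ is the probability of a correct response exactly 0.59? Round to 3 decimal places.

1.603

P(θ) = 1 / (1 + exp(−a(θ − b)))
logit = ln(0.5900/0.4100) = 0.3640
θ = b + logit/(a) = 1.3 + 0.3640/1.2000 = 1.6033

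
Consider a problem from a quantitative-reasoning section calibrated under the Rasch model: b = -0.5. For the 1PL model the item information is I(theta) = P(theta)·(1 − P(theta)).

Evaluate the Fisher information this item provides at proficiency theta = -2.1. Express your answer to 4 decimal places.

P = 1/(1+e^{1.6000}) = 0.1680
P(1−P) = 0.1680 × 0.8320 = 0.1398
I = P(1−P) = 0.13976

0.1398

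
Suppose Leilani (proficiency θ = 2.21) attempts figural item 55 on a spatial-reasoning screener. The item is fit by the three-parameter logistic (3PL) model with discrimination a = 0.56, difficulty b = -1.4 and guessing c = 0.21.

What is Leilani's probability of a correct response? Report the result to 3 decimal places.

0.908

P(θ) = c + (1 − c) · 1 / (1 + exp(−a(θ − b)))
Exponent: 0.56 × (2.21 − (-1.4)) = 2.0216
1/(1 + e^{-2.0216}) = 0.8830
P = 0.21 + 0.79 × 0.8830 = 0.9076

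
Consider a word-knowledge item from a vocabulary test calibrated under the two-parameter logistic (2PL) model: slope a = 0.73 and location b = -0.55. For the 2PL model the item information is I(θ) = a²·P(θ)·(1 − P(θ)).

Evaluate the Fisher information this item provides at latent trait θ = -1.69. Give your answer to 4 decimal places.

0.1126

P = 1/(1+e^{0.8322}) = 0.3032
P(1−P) = 0.3032 × 0.6968 = 0.2113
I = a² × P(1−P) = 0.73² × 0.2113 = 0.11258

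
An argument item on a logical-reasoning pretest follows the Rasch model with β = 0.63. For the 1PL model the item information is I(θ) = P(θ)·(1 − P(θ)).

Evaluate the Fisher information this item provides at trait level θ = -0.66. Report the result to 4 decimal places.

0.1693

P = 1/(1+e^{1.2900}) = 0.2159
P(1−P) = 0.2159 × 0.7841 = 0.1693
I = P(1−P) = 0.16926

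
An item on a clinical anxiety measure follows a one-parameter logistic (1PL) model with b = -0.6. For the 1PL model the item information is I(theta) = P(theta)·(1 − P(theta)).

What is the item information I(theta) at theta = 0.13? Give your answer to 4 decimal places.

0.2194

P = 1/(1+e^{-0.7300}) = 0.6748
P(1−P) = 0.6748 × 0.3252 = 0.2194
I = P(1−P) = 0.21944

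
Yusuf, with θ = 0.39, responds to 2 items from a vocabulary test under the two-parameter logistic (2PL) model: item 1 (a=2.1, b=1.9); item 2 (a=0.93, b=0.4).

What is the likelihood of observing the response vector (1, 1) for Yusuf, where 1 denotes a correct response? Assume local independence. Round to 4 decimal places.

0.0200

P(θ) = 1 / (1 + exp(−a(θ − b)))
P_1 = 1/(1+e^{3.1710}) = 0.0403
P_2 = 1/(1+e^{0.0093}) = 0.4977
L = P_1 × P_2 = 0.0403 × 0.4977 = 0.02004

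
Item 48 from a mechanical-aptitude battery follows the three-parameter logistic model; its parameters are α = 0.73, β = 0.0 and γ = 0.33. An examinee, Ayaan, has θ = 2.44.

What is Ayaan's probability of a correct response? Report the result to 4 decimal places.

0.9034

P(θ) = γ + (1 − γ) · 1 / (1 + exp(−α(θ − β)))
Exponent: 0.73 × (2.44 − 0.0) = 1.7812
1/(1 + e^{-1.7812}) = 0.8558
P = 0.33 + 0.67 × 0.8558 = 0.9034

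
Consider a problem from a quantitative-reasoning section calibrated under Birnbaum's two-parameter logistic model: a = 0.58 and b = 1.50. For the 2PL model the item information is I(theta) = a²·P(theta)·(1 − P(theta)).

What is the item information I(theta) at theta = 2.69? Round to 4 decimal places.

P = 1/(1+e^{-0.6902}) = 0.6660
P(1−P) = 0.6660 × 0.3340 = 0.2224
I = a² × P(1−P) = 0.58² × 0.2224 = 0.07483

0.0748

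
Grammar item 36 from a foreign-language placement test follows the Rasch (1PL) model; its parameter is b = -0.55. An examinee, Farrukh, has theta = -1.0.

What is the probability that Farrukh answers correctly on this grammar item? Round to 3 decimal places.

0.389

P(theta) = 1 / (1 + exp(−(theta − b)))
Exponent: (-1.0 − (-0.55)) = -0.4500
1/(1 + e^{0.4500}) = 0.3894
P = 0.3894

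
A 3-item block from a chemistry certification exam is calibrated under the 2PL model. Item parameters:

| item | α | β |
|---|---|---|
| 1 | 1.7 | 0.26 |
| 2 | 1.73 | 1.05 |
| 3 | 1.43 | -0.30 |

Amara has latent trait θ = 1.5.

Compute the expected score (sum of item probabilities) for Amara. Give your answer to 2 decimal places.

2.51

P(θ) = 1 / (1 + exp(−α(θ − β)))
P_1 = 1/(1+e^{-2.1080}) = 0.8917
P_2 = 1/(1+e^{-0.7785}) = 0.6854
P_3 = 1/(1+e^{-2.5740}) = 0.9292
E[score] = 0.8917 + 0.6854 + 0.9292 = 2.5062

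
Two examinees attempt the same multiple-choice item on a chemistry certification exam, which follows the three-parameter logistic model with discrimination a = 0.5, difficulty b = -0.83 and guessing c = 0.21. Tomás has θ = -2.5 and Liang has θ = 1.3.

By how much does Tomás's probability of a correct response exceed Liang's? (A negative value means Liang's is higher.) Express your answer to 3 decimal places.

P(θ) = c + (1 − c) · 1 / (1 + exp(−a(θ − b)))
P(Tomás) = 0.4490  [exponent -0.8350]
P(Liang) = 0.7975  [exponent 1.0650]
Difference = 0.4490 − 0.7975 = -0.3484

-0.348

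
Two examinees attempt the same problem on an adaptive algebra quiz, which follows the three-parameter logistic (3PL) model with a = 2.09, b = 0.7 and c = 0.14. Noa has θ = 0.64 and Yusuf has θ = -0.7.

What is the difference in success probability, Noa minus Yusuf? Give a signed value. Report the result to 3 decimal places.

P(θ) = c + (1 − c) · 1 / (1 + exp(−a(θ − b)))
P(Noa) = 0.5431  [exponent -0.1254]
P(Yusuf) = 0.1838  [exponent -2.9260]
Difference = 0.5431 − 0.1838 = 0.3593

0.359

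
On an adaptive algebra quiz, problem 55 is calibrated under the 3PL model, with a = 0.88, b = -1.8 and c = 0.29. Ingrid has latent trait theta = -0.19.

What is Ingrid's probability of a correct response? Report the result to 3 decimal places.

0.861

P(theta) = c + (1 − c) · 1 / (1 + exp(−a(theta − b)))
Exponent: 0.88 × (-0.19 − (-1.8)) = 1.4168
1/(1 + e^{-1.4168}) = 0.8048
P = 0.29 + 0.71 × 0.8048 = 0.8614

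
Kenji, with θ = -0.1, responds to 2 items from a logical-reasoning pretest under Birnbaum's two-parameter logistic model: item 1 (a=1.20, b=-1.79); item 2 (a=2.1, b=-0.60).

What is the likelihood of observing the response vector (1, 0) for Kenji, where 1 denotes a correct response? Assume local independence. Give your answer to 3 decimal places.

0.229

P(θ) = 1 / (1 + exp(−a(θ − b)))
P_1 = 1/(1+e^{-2.0280}) = 0.8837
P_2 = 1/(1+e^{-1.0500}) = 0.7408
L = P_1 × (1−P_2) = 0.8837 × 0.2592 = 0.22908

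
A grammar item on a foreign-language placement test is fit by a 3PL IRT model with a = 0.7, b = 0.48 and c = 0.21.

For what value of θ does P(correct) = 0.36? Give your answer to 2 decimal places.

-1.59

P(θ) = c + (1 − c) · 1 / (1 + exp(−a(θ − b)))
Remove guessing floor: (0.36 − 0.21)/(1 − 0.21) = 0.1899
logit = ln(0.1899/0.8101) = -1.4508
θ = b + logit/(a) = 0.48 + (-1.4508)/0.7000 = -1.5926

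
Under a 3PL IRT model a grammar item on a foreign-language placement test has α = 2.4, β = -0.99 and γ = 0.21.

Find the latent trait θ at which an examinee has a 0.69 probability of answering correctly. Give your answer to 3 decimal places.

-0.808

P(θ) = γ + (1 − γ) · 1 / (1 + exp(−α(θ − β)))
Remove guessing floor: (0.69 − 0.21)/(1 − 0.21) = 0.6076
logit = ln(0.6076/0.3924) = 0.4372
θ = β + logit/(α) = -0.99 + 0.4372/2.4000 = -0.8078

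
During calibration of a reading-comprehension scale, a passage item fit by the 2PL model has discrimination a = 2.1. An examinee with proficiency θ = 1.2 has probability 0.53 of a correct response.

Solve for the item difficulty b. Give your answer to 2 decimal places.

1.14

P(θ) = 1 / (1 + exp(−a(θ − b)))
logit(0.53) = ln(0.53/0.47) = 0.1201
b = θ − logit/(a) = 1.2 − 0.1201/2.1000 = 1.1428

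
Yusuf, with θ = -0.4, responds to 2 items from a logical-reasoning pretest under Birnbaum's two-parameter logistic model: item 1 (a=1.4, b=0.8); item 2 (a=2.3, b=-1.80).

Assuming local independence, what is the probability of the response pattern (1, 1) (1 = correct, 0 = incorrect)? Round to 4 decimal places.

P(θ) = 1 / (1 + exp(−a(θ − b)))
P_1 = 1/(1+e^{1.6800}) = 0.1571
P_2 = 1/(1+e^{-3.2200}) = 0.9616
L = P_1 × P_2 = 0.1571 × 0.9616 = 0.15106

0.1511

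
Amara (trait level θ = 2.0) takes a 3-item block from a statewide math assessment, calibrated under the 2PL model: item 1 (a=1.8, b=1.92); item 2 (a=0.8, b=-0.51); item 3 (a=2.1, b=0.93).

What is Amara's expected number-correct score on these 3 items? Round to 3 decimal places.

P(θ) = 1 / (1 + exp(−a(θ − b)))
P_1 = 1/(1+e^{-0.1440}) = 0.5359
P_2 = 1/(1+e^{-2.0080}) = 0.8816
P_3 = 1/(1+e^{-2.2470}) = 0.9044
E[score] = 0.5359 + 0.8816 + 0.9044 = 2.3220

2.322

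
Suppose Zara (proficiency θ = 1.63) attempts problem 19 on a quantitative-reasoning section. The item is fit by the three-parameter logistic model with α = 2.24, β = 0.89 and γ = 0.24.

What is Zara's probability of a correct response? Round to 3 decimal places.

P(θ) = γ + (1 − γ) · 1 / (1 + exp(−α(θ − β)))
Exponent: 2.24 × (1.63 − 0.89) = 1.6576
1/(1 + e^{-1.6576}) = 0.8399
P = 0.24 + 0.76 × 0.8399 = 0.8783

0.878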